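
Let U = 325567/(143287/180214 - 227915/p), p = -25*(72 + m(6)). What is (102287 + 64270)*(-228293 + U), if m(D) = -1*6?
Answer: -77731752507130045023/2065494868 ≈ -3.7633e+10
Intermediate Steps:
m(D) = -6
p = -1650 (p = -25*(72 - 6) = -25*66 = -1650)
U = 4840417835385/2065494868 (U = 325567/(143287/180214 - 227915/(-1650)) = 325567/(143287*(1/180214) - 227915*(-1/1650)) = 325567/(143287/180214 + 45583/330) = 325567/(2065494868/14867655) = 325567*(14867655/2065494868) = 4840417835385/2065494868 ≈ 2343.5)
(102287 + 64270)*(-228293 + U) = (102287 + 64270)*(-228293 + 4840417835385/2065494868) = 166557*(-466697602064939/2065494868) = -77731752507130045023/2065494868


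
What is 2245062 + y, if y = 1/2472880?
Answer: 5551768918561/2472880 ≈ 2.2451e+6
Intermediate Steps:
y = 1/2472880 ≈ 4.0439e-7
2245062 + y = 2245062 + 1/2472880 = 5551768918561/2472880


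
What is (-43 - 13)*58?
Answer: -3248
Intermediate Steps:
(-43 - 13)*58 = -56*58 = -3248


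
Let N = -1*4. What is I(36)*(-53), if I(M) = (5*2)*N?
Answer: 2120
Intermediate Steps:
N = -4
I(M) = -40 (I(M) = (5*2)*(-4) = 10*(-4) = -40)
I(36)*(-53) = -40*(-53) = 2120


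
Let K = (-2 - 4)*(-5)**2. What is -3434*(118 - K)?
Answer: -920312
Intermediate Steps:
K = -150 (K = -6*25 = -150)
-3434*(118 - K) = -3434*(118 - 1*(-150)) = -3434*(118 + 150) = -3434*268 = -920312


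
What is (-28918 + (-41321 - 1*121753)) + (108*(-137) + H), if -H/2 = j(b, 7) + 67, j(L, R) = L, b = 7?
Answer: -206936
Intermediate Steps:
H = -148 (H = -2*(7 + 67) = -2*74 = -148)
(-28918 + (-41321 - 1*121753)) + (108*(-137) + H) = (-28918 + (-41321 - 1*121753)) + (108*(-137) - 148) = (-28918 + (-41321 - 121753)) + (-14796 - 148) = (-28918 - 163074) - 14944 = -191992 - 14944 = -206936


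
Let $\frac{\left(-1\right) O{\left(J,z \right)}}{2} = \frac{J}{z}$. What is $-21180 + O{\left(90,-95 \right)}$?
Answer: $- \frac{402384}{19} \approx -21178.0$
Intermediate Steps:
$O{\left(J,z \right)} = - \frac{2 J}{z}$ ($O{\left(J,z \right)} = - 2 \frac{J}{z} = - \frac{2 J}{z}$)
$-21180 + O{\left(90,-95 \right)} = -21180 - \frac{180}{-95} = -21180 - 180 \left(- \frac{1}{95}\right) = -21180 + \frac{36}{19} = - \frac{402384}{19}$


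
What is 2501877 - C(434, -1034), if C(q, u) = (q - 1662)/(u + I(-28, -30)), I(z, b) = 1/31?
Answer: 80192625413/32053 ≈ 2.5019e+6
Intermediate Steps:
I(z, b) = 1/31
C(q, u) = (-1662 + q)/(1/31 + u) (C(q, u) = (q - 1662)/(u + 1/31) = (-1662 + q)/(1/31 + u))
2501877 - C(434, -1034) = 2501877 - 31*(-1662 + 434)/(1 + 31*(-1034)) = 2501877 - 31*(-1228)/(1 - 32054) = 2501877 - 31*(-1228)/(-32053) = 2501877 - 31*(-1)*(-1228)/32053 = 2501877 - 1*38068/32053 = 2501877 - 38068/32053 = 80192625413/32053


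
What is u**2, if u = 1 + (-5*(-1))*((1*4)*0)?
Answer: 1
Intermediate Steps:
u = 1 (u = 1 + 5*(4*0) = 1 + 5*0 = 1 + 0 = 1)
u**2 = 1**2 = 1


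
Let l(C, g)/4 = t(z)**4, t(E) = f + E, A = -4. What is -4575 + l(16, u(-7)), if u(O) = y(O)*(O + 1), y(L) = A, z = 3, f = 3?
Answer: 609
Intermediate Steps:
t(E) = 3 + E
y(L) = -4
u(O) = -4 - 4*O (u(O) = -4*(O + 1) = -4*(1 + O) = -4 - 4*O)
l(C, g) = 5184 (l(C, g) = 4*(3 + 3)**4 = 4*6**4 = 4*1296 = 5184)
-4575 + l(16, u(-7)) = -4575 + 5184 = 609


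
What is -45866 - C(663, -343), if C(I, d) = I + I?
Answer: -47192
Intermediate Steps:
C(I, d) = 2*I
-45866 - C(663, -343) = -45866 - 2*663 = -45866 - 1*1326 = -45866 - 1326 = -47192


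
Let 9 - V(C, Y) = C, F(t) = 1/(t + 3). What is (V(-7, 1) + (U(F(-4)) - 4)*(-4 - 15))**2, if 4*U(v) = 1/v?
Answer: 149769/16 ≈ 9360.6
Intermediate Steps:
F(t) = 1/(3 + t)
V(C, Y) = 9 - C
U(v) = 1/(4*v)
(V(-7, 1) + (U(F(-4)) - 4)*(-4 - 15))**2 = ((9 - 1*(-7)) + (1/(4*(1/(3 - 4))) - 4)*(-4 - 15))**2 = ((9 + 7) + (1/(4*(1/(-1))) - 4)*(-19))**2 = (16 + ((1/4)/(-1) - 4)*(-19))**2 = (16 + ((1/4)*(-1) - 4)*(-19))**2 = (16 + (-1/4 - 4)*(-19))**2 = (16 - 17/4*(-19))**2 = (16 + 323/4)**2 = (387/4)**2 = 149769/16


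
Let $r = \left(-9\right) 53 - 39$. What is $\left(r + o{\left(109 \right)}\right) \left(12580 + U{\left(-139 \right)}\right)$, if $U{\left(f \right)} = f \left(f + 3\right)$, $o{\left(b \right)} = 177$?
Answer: $-10673076$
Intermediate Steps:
$r = -516$ ($r = -477 - 39 = -516$)
$U{\left(f \right)} = f \left(3 + f\right)$
$\left(r + o{\left(109 \right)}\right) \left(12580 + U{\left(-139 \right)}\right) = \left(-516 + 177\right) \left(12580 - 139 \left(3 - 139\right)\right) = - 339 \left(12580 - -18904\right) = - 339 \left(12580 + 18904\right) = \left(-339\right) 31484 = -10673076$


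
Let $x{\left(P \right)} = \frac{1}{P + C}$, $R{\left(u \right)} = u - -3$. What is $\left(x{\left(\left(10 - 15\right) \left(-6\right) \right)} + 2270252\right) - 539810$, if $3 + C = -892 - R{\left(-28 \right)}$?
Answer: $\frac{1453571279}{840} \approx 1.7304 \cdot 10^{6}$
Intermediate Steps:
$R{\left(u \right)} = 3 + u$ ($R{\left(u \right)} = u + 3 = 3 + u$)
$C = -870$ ($C = -3 - 867 = -870$)
$x{\left(P \right)} = \frac{1}{-870 + P}$ ($x{\left(P \right)} = \frac{1}{P - 870} = \frac{1}{-870 + P}$)
$\left(x{\left(\left(10 - 15\right) \left(-6\right) \right)} + 2270252\right) - 539810 = \left(\frac{1}{-870 + \left(10 - 15\right) \left(-6\right)} + 2270252\right) - 539810 = \left(\frac{1}{-870 - -30} + 2270252\right) - 539810 = \left(\frac{1}{-870 + 30} + 2270252\right) - 539810 = \left(\frac{1}{-840} + 2270252\right) - 539810 = \left(- \frac{1}{840} + 2270252\right) - 539810 = \frac{1907011679}{840} - 539810 = \frac{1453571279}{840}$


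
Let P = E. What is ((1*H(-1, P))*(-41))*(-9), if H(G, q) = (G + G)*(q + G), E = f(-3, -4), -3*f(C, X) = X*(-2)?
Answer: 2706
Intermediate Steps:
f(C, X) = 2*X/3 (f(C, X) = -X*(-2)/3 = -(-2)*X/3 = 2*X/3)
E = -8/3 (E = (⅔)*(-4) = -8/3 ≈ -2.6667)
P = -8/3 ≈ -2.6667
H(G, q) = 2*G*(G + q) (H(G, q) = (2*G)*(G + q) = 2*G*(G + q))
((1*H(-1, P))*(-41))*(-9) = ((1*(2*(-1)*(-1 - 8/3)))*(-41))*(-9) = ((1*(2*(-1)*(-11/3)))*(-41))*(-9) = ((1*(22/3))*(-41))*(-9) = ((22/3)*(-41))*(-9) = -902/3*(-9) = 2706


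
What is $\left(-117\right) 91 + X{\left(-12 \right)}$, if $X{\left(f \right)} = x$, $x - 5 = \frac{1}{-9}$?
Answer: $- \frac{95779}{9} \approx -10642.0$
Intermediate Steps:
$x = \frac{44}{9}$ ($x = 5 + \frac{1}{-9} = 5 - \frac{1}{9} = \frac{44}{9} \approx 4.8889$)
$X{\left(f \right)} = \frac{44}{9}$
$\left(-117\right) 91 + X{\left(-12 \right)} = \left(-117\right) 91 + \frac{44}{9} = -10647 + \frac{44}{9} = - \frac{95779}{9}$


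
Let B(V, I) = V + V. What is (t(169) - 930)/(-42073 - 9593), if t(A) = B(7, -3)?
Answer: 458/25833 ≈ 0.017729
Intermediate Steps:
B(V, I) = 2*V
t(A) = 14 (t(A) = 2*7 = 14)
(t(169) - 930)/(-42073 - 9593) = (14 - 930)/(-42073 - 9593) = -916/(-51666) = -916*(-1/51666) = 458/25833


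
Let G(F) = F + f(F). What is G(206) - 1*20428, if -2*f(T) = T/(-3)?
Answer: -60563/3 ≈ -20188.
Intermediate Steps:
f(T) = T/6 (f(T) = -T/(2*(-3)) = -T*(-1)/(2*3) = -(-1)*T/6 = T/6)
G(F) = 7*F/6 (G(F) = F + F/6 = 7*F/6)
G(206) - 1*20428 = (7/6)*206 - 1*20428 = 721/3 - 20428 = -60563/3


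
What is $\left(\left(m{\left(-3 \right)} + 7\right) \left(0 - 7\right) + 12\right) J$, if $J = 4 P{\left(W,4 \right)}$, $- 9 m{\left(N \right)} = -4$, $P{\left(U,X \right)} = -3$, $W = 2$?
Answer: $\frac{1444}{3} \approx 481.33$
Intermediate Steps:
$m{\left(N \right)} = \frac{4}{9}$ ($m{\left(N \right)} = \left(- \frac{1}{9}\right) \left(-4\right) = \frac{4}{9}$)
$J = -12$ ($J = 4 \left(-3\right) = -12$)
$\left(\left(m{\left(-3 \right)} + 7\right) \left(0 - 7\right) + 12\right) J = \left(\left(\frac{4}{9} + 7\right) \left(0 - 7\right) + 12\right) \left(-12\right) = \left(\frac{67}{9} \left(-7\right) + 12\right) \left(-12\right) = \left(- \frac{469}{9} + 12\right) \left(-12\right) = \left(- \frac{361}{9}\right) \left(-12\right) = \frac{1444}{3}$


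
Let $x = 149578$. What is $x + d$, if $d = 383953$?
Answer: $533531$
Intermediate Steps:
$x + d = 149578 + 383953 = 533531$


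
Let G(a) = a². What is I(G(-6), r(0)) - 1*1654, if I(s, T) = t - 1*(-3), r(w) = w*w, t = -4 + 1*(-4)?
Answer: -1659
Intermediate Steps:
t = -8 (t = -4 - 4 = -8)
r(w) = w²
I(s, T) = -5 (I(s, T) = -8 - 1*(-3) = -8 + 3 = -5)
I(G(-6), r(0)) - 1*1654 = -5 - 1*1654 = -5 - 1654 = -1659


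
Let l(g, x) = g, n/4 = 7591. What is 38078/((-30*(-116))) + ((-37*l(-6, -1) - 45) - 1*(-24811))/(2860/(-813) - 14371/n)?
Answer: -1071446788680983/171432913620 ≈ -6249.9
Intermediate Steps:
n = 30364 (n = 4*7591 = 30364)
38078/((-30*(-116))) + ((-37*l(-6, -1) - 45) - 1*(-24811))/(2860/(-813) - 14371/n) = 38078/((-30*(-116))) + ((-37*(-6) - 45) - 1*(-24811))/(2860/(-813) - 14371/30364) = 38078/3480 + ((222 - 45) + 24811)/(2860*(-1/813) - 14371*1/30364) = 38078*(1/3480) + (177 + 24811)/(-2860/813 - 14371/30364) = 19039/1740 + 24988/(-98524663/24685932) = 19039/1740 + 24988*(-24685932/98524663) = 19039/1740 - 616852068816/98524663 = -1071446788680983/171432913620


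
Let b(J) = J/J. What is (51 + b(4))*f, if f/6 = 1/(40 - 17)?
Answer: 312/23 ≈ 13.565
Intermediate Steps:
f = 6/23 (f = 6/(40 - 17) = 6/23 ≈ 0.26087)
b(J) = 1
(51 + b(4))*f = (51 + 1)*(6/23) = 52*(6/23) = 312/23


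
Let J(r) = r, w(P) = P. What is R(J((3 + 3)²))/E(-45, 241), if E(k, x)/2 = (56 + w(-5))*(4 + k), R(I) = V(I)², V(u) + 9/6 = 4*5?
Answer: -1369/16728 ≈ -0.081839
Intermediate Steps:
V(u) = 37/2 (V(u) = -3/2 + 4*5 = -3/2 + 20 = 37/2)
R(I) = 1369/4 (R(I) = (37/2)² = 1369/4)
E(k, x) = 408 + 102*k (E(k, x) = 2*((56 - 5)*(4 + k)) = 2*(51*(4 + k)) = 2*(204 + 51*k) = 408 + 102*k)
R(J((3 + 3)²))/E(-45, 241) = 1369/(4*(408 + 102*(-45))) = 1369/(4*(408 - 4590)) = (1369/4)/(-4182) = (1369/4)*(-1/4182) = -1369/16728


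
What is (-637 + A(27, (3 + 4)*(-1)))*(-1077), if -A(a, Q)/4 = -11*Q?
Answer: 1017765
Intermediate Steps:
A(a, Q) = 44*Q (A(a, Q) = -(-44)*Q = 44*Q)
(-637 + A(27, (3 + 4)*(-1)))*(-1077) = (-637 + 44*((3 + 4)*(-1)))*(-1077) = (-637 + 44*(7*(-1)))*(-1077) = (-637 + 44*(-7))*(-1077) = (-637 - 308)*(-1077) = -945*(-1077) = 1017765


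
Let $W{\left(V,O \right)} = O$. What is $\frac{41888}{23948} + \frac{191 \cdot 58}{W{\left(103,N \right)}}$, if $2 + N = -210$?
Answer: $- \frac{32051961}{634622} \approx -50.506$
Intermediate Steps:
$N = -212$ ($N = -2 - 210 = -212$)
$\frac{41888}{23948} + \frac{191 \cdot 58}{W{\left(103,N \right)}} = \frac{41888}{23948} + \frac{191 \cdot 58}{-212} = 41888 \cdot \frac{1}{23948} + 11078 \left(- \frac{1}{212}\right) = \frac{10472}{5987} - \frac{5539}{106} = - \frac{32051961}{634622}$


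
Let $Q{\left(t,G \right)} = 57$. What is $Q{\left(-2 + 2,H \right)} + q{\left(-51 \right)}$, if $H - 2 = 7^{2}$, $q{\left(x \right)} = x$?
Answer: $6$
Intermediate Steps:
$H = 51$ ($H = 2 + 7^{2} = 2 + 49 = 51$)
$Q{\left(-2 + 2,H \right)} + q{\left(-51 \right)} = 57 - 51 = 6$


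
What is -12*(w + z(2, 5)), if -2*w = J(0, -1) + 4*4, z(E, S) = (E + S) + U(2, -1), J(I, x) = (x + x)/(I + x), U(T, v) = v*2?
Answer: 48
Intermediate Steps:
U(T, v) = 2*v
J(I, x) = 2*x/(I + x) (J(I, x) = (2*x)/(I + x) = 2*x/(I + x))
z(E, S) = -2 + E + S (z(E, S) = (E + S) + 2*(-1) = (E + S) - 2 = -2 + E + S)
w = -9 (w = -(2*(-1)/(0 - 1) + 4*4)/2 = -(2*(-1)/(-1) + 16)/2 = -(2*(-1)*(-1) + 16)/2 = -(2 + 16)/2 = -½*18 = -9)
-12*(w + z(2, 5)) = -12*(-9 + (-2 + 2 + 5)) = -12*(-9 + 5) = -12*(-4) = 48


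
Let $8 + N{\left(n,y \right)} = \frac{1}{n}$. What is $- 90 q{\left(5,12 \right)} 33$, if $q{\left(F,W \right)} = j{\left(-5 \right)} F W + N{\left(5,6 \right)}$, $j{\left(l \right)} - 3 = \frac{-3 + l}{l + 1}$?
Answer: $-867834$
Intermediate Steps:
$N{\left(n,y \right)} = -8 + \frac{1}{n}$
$j{\left(l \right)} = 3 + \frac{-3 + l}{1 + l}$ ($j{\left(l \right)} = 3 + \frac{-3 + l}{l + 1} = 3 + \frac{-3 + l}{1 + l}$)
$q{\left(F,W \right)} = - \frac{39}{5} + 5 F W$ ($q{\left(F,W \right)} = 4 \left(-5\right) \frac{1}{1 - 5} F W - \left(8 - \frac{1}{5}\right) = 4 \left(-5\right) \frac{1}{-4} F W + \left(-8 + \frac{1}{5}\right) = 4 \left(-5\right) \left(- \frac{1}{4}\right) F W - \frac{39}{5} = 5 F W - \frac{39}{5} = - \frac{39}{5} + 5 F W$)
$- 90 q{\left(5,12 \right)} 33 = - 90 \left(- \frac{39}{5} + 5 \cdot 5 \cdot 12\right) 33 = - 90 \left(- \frac{39}{5} + 300\right) 33 = \left(-90\right) \frac{1461}{5} \cdot 33 = \left(-26298\right) 33 = -867834$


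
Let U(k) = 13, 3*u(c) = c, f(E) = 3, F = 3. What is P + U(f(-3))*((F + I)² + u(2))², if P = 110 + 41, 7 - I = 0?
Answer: 1187011/9 ≈ 1.3189e+5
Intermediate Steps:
u(c) = c/3
I = 7 (I = 7 - 1*0 = 7 + 0 = 7)
P = 151
P + U(f(-3))*((F + I)² + u(2))² = 151 + 13*((3 + 7)² + (⅓)*2)² = 151 + 13*(10² + ⅔)² = 151 + 13*(100 + ⅔)² = 151 + 13*(302/3)² = 151 + 13*(91204/9) = 151 + 1185652/9 = 1187011/9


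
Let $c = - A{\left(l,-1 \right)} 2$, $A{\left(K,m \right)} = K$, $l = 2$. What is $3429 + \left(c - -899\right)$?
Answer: $4324$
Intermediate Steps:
$c = -4$ ($c = \left(-1\right) 2 \cdot 2 = \left(-2\right) 2 = -4$)
$3429 + \left(c - -899\right) = 3429 - -895 = 3429 + \left(-4 + 899\right) = 3429 + 895 = 4324$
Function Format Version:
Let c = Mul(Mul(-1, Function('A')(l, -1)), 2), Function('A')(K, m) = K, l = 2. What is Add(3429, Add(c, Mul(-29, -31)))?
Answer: 4324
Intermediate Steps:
c = -4 (c = Mul(Mul(-1, 2), 2) = Mul(-2, 2) = -4)
Add(3429, Add(c, Mul(-29, -31))) = Add(3429, Add(-4, Mul(-29, -31))) = Add(3429, Add(-4, 899)) = Add(3429, 895) = 4324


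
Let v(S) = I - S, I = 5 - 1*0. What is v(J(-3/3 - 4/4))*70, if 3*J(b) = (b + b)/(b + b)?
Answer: 980/3 ≈ 326.67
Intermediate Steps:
I = 5 (I = 5 + 0 = 5)
J(b) = 1/3 (J(b) = ((b + b)/(b + b))/3 = ((2*b)/((2*b)))/3 = ((2*b)*(1/(2*b)))/3 = (1/3)*1 = 1/3)
v(S) = 5 - S
v(J(-3/3 - 4/4))*70 = (5 - 1*1/3)*70 = (5 - 1/3)*70 = (14/3)*70 = 980/3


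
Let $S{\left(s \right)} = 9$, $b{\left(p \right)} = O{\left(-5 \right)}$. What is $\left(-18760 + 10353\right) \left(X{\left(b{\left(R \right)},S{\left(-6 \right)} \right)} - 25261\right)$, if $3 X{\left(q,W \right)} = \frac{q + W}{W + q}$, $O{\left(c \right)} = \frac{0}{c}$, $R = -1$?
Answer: $\frac{637099274}{3} \approx 2.1237 \cdot 10^{8}$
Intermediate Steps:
$O{\left(c \right)} = 0$
$b{\left(p \right)} = 0$
$X{\left(q,W \right)} = \frac{1}{3}$ ($X{\left(q,W \right)} = \frac{\left(q + W\right) \frac{1}{W + q}}{3} = \frac{\left(W + q\right) \frac{1}{W + q}}{3} = \frac{1}{3} \cdot 1 = \frac{1}{3}$)
$\left(-18760 + 10353\right) \left(X{\left(b{\left(R \right)},S{\left(-6 \right)} \right)} - 25261\right) = \left(-18760 + 10353\right) \left(\frac{1}{3} - 25261\right) = \left(-8407\right) \left(- \frac{75782}{3}\right) = \frac{637099274}{3}$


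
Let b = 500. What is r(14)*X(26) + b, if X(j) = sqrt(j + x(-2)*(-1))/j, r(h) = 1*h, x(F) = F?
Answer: 500 + 14*sqrt(7)/13 ≈ 502.85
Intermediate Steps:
r(h) = h
X(j) = sqrt(2 + j)/j (X(j) = sqrt(j - 2*(-1))/j = sqrt(j + 2)/j = sqrt(2 + j)/j)
r(14)*X(26) + b = 14*(sqrt(2 + 26)/26) + 500 = 14*(sqrt(28)/26) + 500 = 14*((2*sqrt(7))/26) + 500 = 14*(sqrt(7)/13) + 500 = 14*sqrt(7)/13 + 500 = 500 + 14*sqrt(7)/13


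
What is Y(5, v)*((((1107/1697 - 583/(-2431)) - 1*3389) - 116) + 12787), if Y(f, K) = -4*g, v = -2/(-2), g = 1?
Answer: -13925712088/375037 ≈ -37132.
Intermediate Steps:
v = 1 (v = -2*(-1/2) = 1)
Y(f, K) = -4 (Y(f, K) = -4*1 = -4)
Y(5, v)*((((1107/1697 - 583/(-2431)) - 1*3389) - 116) + 12787) = -4*((((1107/1697 - 583/(-2431)) - 1*3389) - 116) + 12787) = -4*((((1107*(1/1697) - 583*(-1/2431)) - 3389) - 116) + 12787) = -4*((((1107/1697 + 53/221) - 3389) - 116) + 12787) = -4*(((334588/375037 - 3389) - 116) + 12787) = -4*((-1270665805/375037 - 116) + 12787) = -4*(-1314170097/375037 + 12787) = -4*3481428022/375037 = -13925712088/375037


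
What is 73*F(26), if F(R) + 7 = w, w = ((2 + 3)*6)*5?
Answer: 10439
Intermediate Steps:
w = 150 (w = (5*6)*5 = 30*5 = 150)
F(R) = 143 (F(R) = -7 + 150 = 143)
73*F(26) = 73*143 = 10439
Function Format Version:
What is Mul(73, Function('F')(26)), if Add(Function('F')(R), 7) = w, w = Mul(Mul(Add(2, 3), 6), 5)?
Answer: 10439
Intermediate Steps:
w = 150 (w = Mul(Mul(5, 6), 5) = Mul(30, 5) = 150)
Function('F')(R) = 143 (Function('F')(R) = Add(-7, 150) = 143)
Mul(73, Function('F')(26)) = Mul(73, 143) = 10439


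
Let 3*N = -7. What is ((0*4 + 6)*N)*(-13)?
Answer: 182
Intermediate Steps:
N = -7/3 (N = (⅓)*(-7) = -7/3 ≈ -2.3333)
((0*4 + 6)*N)*(-13) = ((0*4 + 6)*(-7/3))*(-13) = ((0 + 6)*(-7/3))*(-13) = (6*(-7/3))*(-13) = -14*(-13) = 182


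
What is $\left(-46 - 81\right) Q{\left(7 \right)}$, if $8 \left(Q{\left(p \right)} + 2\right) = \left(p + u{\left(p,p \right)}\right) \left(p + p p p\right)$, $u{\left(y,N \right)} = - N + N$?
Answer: $- \frac{154559}{4} \approx -38640.0$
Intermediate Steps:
$u{\left(y,N \right)} = 0$
$Q{\left(p \right)} = -2 + \frac{p \left(p + p^{3}\right)}{8}$ ($Q{\left(p \right)} = -2 + \frac{\left(p + 0\right) \left(p + p p p\right)}{8} = -2 + \frac{p \left(p + p^{2} p\right)}{8} = -2 + \frac{p \left(p + p^{3}\right)}{8}$)
$\left(-46 - 81\right) Q{\left(7 \right)} = \left(-46 - 81\right) \left(-2 + \frac{7^{2}}{8} + \frac{7^{4}}{8}\right) = - 127 \left(-2 + \frac{1}{8} \cdot 49 + \frac{1}{8} \cdot 2401\right) = - 127 \left(-2 + \frac{49}{8} + \frac{2401}{8}\right) = \left(-127\right) \frac{1217}{4} = - \frac{154559}{4}$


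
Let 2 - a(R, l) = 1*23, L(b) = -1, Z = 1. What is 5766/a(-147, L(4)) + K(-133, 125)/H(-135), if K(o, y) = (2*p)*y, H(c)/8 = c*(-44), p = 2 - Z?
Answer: -9133169/33264 ≈ -274.57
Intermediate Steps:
p = 1 (p = 2 - 1*1 = 2 - 1 = 1)
H(c) = -352*c (H(c) = 8*(c*(-44)) = 8*(-44*c) = -352*c)
K(o, y) = 2*y (K(o, y) = (2*1)*y = 2*y)
a(R, l) = -21 (a(R, l) = 2 - 23 = -21)
5766/a(-147, L(4)) + K(-133, 125)/H(-135) = 5766/(-21) + (2*125)/((-352*(-135))) = 5766*(-1/21) + 250/47520 = -1922/7 + 250*(1/47520) = -1922/7 + 25/4752 = -9133169/33264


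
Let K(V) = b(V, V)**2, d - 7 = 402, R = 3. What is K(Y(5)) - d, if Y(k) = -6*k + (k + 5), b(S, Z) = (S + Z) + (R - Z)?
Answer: -120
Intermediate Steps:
b(S, Z) = 3 + S (b(S, Z) = (S + Z) + (3 - Z) = 3 + S)
Y(k) = 5 - 5*k (Y(k) = -6*k + (5 + k) = 5 - 5*k)
d = 409 (d = 7 + 402 = 409)
K(V) = (3 + V)**2
K(Y(5)) - d = (3 + (5 - 5*5))**2 - 1*409 = (3 + (5 - 25))**2 - 409 = (3 - 20)**2 - 409 = (-17)**2 - 409 = 289 - 409 = -120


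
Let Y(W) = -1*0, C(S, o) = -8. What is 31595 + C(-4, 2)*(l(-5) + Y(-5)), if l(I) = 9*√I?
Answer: 31595 - 72*I*√5 ≈ 31595.0 - 161.0*I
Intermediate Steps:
Y(W) = 0
31595 + C(-4, 2)*(l(-5) + Y(-5)) = 31595 - 8*(9*√(-5) + 0) = 31595 - 8*(9*(I*√5) + 0) = 31595 - 8*(9*I*√5 + 0) = 31595 - 72*I*√5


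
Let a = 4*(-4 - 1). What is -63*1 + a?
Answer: -83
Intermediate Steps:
a = -20 (a = 4*(-5) = -20)
-63*1 + a = -63*1 - 20 = -63 - 20 = -83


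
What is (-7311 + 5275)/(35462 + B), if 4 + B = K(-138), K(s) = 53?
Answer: -2036/35511 ≈ -0.057334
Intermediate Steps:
B = 49 (B = -4 + 53 = 49)
(-7311 + 5275)/(35462 + B) = (-7311 + 5275)/(35462 + 49) = -2036/35511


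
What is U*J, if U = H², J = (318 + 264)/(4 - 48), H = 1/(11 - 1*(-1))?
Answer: -97/1056 ≈ -0.091856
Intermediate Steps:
H = 1/12 (H = 1/(11 + 1) = 1/12 ≈ 0.083333)
J = -291/22 (J = 582/(-44) = 582*(-1/44) = -291/22 ≈ -13.227)
U = 1/144 (U = (1/12)² = 1/144 ≈ 0.0069444)
U*J = (1/144)*(-291/22) = -97/1056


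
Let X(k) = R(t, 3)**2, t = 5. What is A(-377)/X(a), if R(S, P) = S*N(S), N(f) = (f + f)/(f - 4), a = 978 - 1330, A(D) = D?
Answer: -377/2500 ≈ -0.15080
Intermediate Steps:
a = -352
N(f) = 2*f/(-4 + f) (N(f) = (2*f)/(-4 + f) = 2*f/(-4 + f))
R(S, P) = 2*S**2/(-4 + S) (R(S, P) = S*(2*S/(-4 + S)) = 2*S**2/(-4 + S))
X(k) = 2500 (X(k) = (2*5**2/(-4 + 5))**2 = (2*25/1)**2 = (2*25*1)**2 = 50**2 = 2500)
A(-377)/X(a) = -377/2500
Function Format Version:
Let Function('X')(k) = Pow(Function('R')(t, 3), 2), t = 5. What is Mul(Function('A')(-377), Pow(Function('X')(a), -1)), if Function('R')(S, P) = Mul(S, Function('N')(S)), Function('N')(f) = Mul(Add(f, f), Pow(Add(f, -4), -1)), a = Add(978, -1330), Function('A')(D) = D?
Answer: Rational(-377, 2500) ≈ -0.15080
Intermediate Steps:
a = -352
Function('N')(f) = Mul(2, f, Pow(Add(-4, f), -1)) (Function('N')(f) = Mul(Mul(2, f), Pow(Add(-4, f), -1)) = Mul(2, f, Pow(Add(-4, f), -1)))
Function('R')(S, P) = Mul(2, Pow(S, 2), Pow(Add(-4, S), -1)) (Function('R')(S, P) = Mul(S, Mul(2, S, Pow(Add(-4, S), -1))) = Mul(2, Pow(S, 2), Pow(Add(-4, S), -1)))
Function('X')(k) = 2500 (Function('X')(k) = Pow(Mul(2, Pow(5, 2), Pow(Add(-4, 5), -1)), 2) = Pow(Mul(2, 25, Pow(1, -1)), 2) = Pow(Mul(2, 25, 1), 2) = Pow(50, 2) = 2500)
Mul(Function('A')(-377), Pow(Function('X')(a), -1)) = Mul(-377, Pow(2500, -1)) = Mul(-377, Rational(1, 2500)) = Rational(-377, 2500)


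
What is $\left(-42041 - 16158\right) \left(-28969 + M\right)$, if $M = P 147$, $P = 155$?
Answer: $359902616$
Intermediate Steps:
$M = 22785$ ($M = 155 \cdot 147 = 22785$)
$\left(-42041 - 16158\right) \left(-28969 + M\right) = \left(-42041 - 16158\right) \left(-28969 + 22785\right) = \left(-58199\right) \left(-6184\right) = 359902616$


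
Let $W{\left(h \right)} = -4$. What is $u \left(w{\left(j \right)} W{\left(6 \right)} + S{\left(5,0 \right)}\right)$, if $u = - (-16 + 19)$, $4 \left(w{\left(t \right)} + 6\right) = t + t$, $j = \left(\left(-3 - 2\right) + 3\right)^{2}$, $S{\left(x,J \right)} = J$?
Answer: $-48$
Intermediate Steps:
$j = 4$ ($j = \left(-5 + 3\right)^{2} = \left(-2\right)^{2} = 4$)
$w{\left(t \right)} = -6 + \frac{t}{2}$ ($w{\left(t \right)} = -6 + \frac{t + t}{4} = -6 + \frac{2 t}{4} = -6 + \frac{t}{2}$)
$u = -3$ ($u = \left(-1\right) 3 = -3$)
$u \left(w{\left(j \right)} W{\left(6 \right)} + S{\left(5,0 \right)}\right) = - 3 \left(\left(-6 + \frac{1}{2} \cdot 4\right) \left(-4\right) + 0\right) = - 3 \left(\left(-6 + 2\right) \left(-4\right) + 0\right) = - 3 \left(\left(-4\right) \left(-4\right) + 0\right) = - 3 \left(16 + 0\right) = \left(-3\right) 16 = -48$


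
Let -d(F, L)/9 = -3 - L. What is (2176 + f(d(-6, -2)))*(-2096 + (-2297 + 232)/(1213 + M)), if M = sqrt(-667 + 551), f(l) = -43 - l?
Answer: 2124*(-4192*sqrt(29) + 2544513*I)/(-1213*I + 2*sqrt(29)) ≈ -4.4555e+6 + 32.103*I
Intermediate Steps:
d(F, L) = 27 + 9*L (d(F, L) = -9*(-3 - L) = 27 + 9*L)
M = 2*I*sqrt(29) (M = sqrt(-116) = 2*I*sqrt(29) ≈ 10.77*I)
(2176 + f(d(-6, -2)))*(-2096 + (-2297 + 232)/(1213 + M)) = (2176 + (-43 - (27 + 9*(-2))))*(-2096 + (-2297 + 232)/(1213 + 2*I*sqrt(29))) = (2176 + (-43 - (27 - 18)))*(-2096 - 2065/(1213 + 2*I*sqrt(29))) = (2176 + (-43 - 1*9))*(-2096 - 2065/(1213 + 2*I*sqrt(29))) = (2176 + (-43 - 9))*(-2096 - 2065/(1213 + 2*I*sqrt(29))) = (2176 - 52)*(-2096 - 2065/(1213 + 2*I*sqrt(29))) = 2124*(-2096 - 2065/(1213 + 2*I*sqrt(29))) = -4451904 - 4386060/(1213 + 2*I*sqrt(29))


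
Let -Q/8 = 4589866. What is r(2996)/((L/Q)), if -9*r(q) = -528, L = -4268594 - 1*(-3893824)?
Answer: 293751424/51105 ≈ 5748.0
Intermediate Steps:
Q = -36718928 (Q = -8*4589866 = -36718928)
L = -374770 (L = -4268594 + 3893824 = -374770)
r(q) = 176/3 (r(q) = -⅑*(-528) = 176/3)
r(2996)/((L/Q)) = 176/(3*((-374770/(-36718928)))) = 176/(3*((-374770*(-1/36718928)))) = 176/(3*(187385/18359464)) = (176/3)*(18359464/187385) = 293751424/51105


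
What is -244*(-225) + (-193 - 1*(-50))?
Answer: 54757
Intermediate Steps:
-244*(-225) + (-193 - 1*(-50)) = 54900 + (-193 + 50) = 54900 - 143 = 54757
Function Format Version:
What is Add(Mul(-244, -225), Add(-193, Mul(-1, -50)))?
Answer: 54757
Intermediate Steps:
Add(Mul(-244, -225), Add(-193, Mul(-1, -50))) = Add(54900, Add(-193, 50)) = Add(54900, -143) = 54757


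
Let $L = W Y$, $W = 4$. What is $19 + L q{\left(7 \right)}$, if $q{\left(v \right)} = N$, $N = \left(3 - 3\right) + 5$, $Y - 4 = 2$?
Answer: $139$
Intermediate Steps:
$Y = 6$ ($Y = 4 + 2 = 6$)
$N = 5$ ($N = 0 + 5 = 5$)
$q{\left(v \right)} = 5$
$L = 24$ ($L = 4 \cdot 6 = 24$)
$19 + L q{\left(7 \right)} = 19 + 24 \cdot 5 = 19 + 120 = 139$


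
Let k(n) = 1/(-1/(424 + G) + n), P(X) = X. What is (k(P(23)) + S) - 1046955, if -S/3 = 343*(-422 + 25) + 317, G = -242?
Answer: -2675859523/4185 ≈ -6.3939e+5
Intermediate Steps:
S = 407562 (S = -3*(343*(-422 + 25) + 317) = -3*(343*(-397) + 317) = -3*(-136171 + 317) = -3*(-135854) = 407562)
k(n) = 1/(-1/182 + n) (k(n) = 1/(-1/(424 - 242) + n) = 1/(-1/182 + n))
(k(P(23)) + S) - 1046955 = (182/(-1 + 182*23) + 407562) - 1046955 = (182/(-1 + 4186) + 407562) - 1046955 = (182/4185 + 407562) - 1046955 = 1705647152/4185 - 1046955 = -2675859523/4185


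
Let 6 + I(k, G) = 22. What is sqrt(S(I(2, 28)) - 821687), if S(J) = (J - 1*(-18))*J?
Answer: I*sqrt(821143) ≈ 906.17*I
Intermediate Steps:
I(k, G) = 16 (I(k, G) = -6 + 22 = 16)
S(J) = J*(18 + J) (S(J) = (J + 18)*J = (18 + J)*J = J*(18 + J))
sqrt(S(I(2, 28)) - 821687) = sqrt(16*(18 + 16) - 821687) = sqrt(16*34 - 821687) = sqrt(544 - 821687) = sqrt(-821143) = I*sqrt(821143)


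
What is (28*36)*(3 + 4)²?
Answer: 49392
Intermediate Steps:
(28*36)*(3 + 4)² = 1008*7² = 1008*49 = 49392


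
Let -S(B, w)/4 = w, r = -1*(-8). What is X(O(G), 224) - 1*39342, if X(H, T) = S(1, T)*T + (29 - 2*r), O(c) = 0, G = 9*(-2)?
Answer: -240033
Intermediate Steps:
r = 8
G = -18
S(B, w) = -4*w
X(H, T) = 13 - 4*T² (X(H, T) = (-4*T)*T + (29 - 2*8) = -4*T² + (29 - 1*16) = -4*T² + (29 - 16) = -4*T² + 13 = 13 - 4*T²)
X(O(G), 224) - 1*39342 = (13 - 4*224²) - 1*39342 = (13 - 4*50176) - 39342 = (13 - 200704) - 39342 = -200691 - 39342 = -240033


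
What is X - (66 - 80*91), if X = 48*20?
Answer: 8174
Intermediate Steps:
X = 960
X - (66 - 80*91) = 960 - (66 - 80*91) = 960 - (66 - 7280) = 960 - 1*(-7214) = 960 + 7214 = 8174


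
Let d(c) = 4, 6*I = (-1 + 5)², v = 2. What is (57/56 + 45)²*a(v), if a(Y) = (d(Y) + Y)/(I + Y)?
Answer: 59768361/21952 ≈ 2722.7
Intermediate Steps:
I = 8/3 (I = (-1 + 5)²/6 = (⅙)*4² = (⅙)*16 = 8/3 ≈ 2.6667)
a(Y) = (4 + Y)/(8/3 + Y)
(57/56 + 45)²*a(v) = (57/56 + 45)²*(3*(4 + 2)/(8 + 3*2)) = (57*(1/56) + 45)²*(3*6/(8 + 6)) = (57/56 + 45)²*(3*6/14) = (2577/56)²*(3*(1/14)*6) = (6640929/3136)*(9/7) = 59768361/21952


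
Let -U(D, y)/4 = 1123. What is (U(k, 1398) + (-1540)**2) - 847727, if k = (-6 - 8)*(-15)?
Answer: 1519381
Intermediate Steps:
k = 210 (k = -14*(-15) = 210)
U(D, y) = -4492 (U(D, y) = -4*1123 = -4492)
(U(k, 1398) + (-1540)**2) - 847727 = (-4492 + (-1540)**2) - 847727 = (-4492 + 2371600) - 847727 = 2367108 - 847727 = 1519381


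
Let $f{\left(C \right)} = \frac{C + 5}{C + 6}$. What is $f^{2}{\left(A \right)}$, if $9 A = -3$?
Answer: $\frac{196}{289} \approx 0.6782$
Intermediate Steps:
$A = - \frac{1}{3}$ ($A = \frac{1}{9} \left(-3\right) = - \frac{1}{3} \approx -0.33333$)
$f{\left(C \right)} = \frac{5 + C}{6 + C}$
$f^{2}{\left(A \right)} = \left(\frac{5 - \frac{1}{3}}{6 - \frac{1}{3}}\right)^{2} = \left(\frac{1}{\frac{17}{3}} \cdot \frac{14}{3}\right)^{2} = \left(\frac{3}{17} \cdot \frac{14}{3}\right)^{2} = \left(\frac{14}{17}\right)^{2} = \frac{196}{289}$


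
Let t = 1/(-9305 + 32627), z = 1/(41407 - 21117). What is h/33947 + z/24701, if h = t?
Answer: 323223806/99198197953595715 ≈ 3.2584e-9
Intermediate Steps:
z = 1/20290 ≈ 4.9285e-5
t = 1/23322 ≈ 4.2878e-5
h = 1/23322 ≈ 4.2878e-5
h/33947 + z/24701 = (1/23322)/33947 + (1/20290)/24701 = (1/23322)*(1/33947) + (1/20290)*(1/24701) = 1/791711934 + 1/501183290 = 323223806/99198197953595715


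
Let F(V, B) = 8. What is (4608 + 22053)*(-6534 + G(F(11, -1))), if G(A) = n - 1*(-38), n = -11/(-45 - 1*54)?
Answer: -519560681/3 ≈ -1.7319e+8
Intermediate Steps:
n = ⅑ (n = -11/(-45 - 54) = -11/(-99) = -11*(-1/99) = ⅑ ≈ 0.11111)
G(A) = 343/9 (G(A) = ⅑ - 1*(-38) = ⅑ + 38 = 343/9)
(4608 + 22053)*(-6534 + G(F(11, -1))) = (4608 + 22053)*(-6534 + 343/9) = 26661*(-58463/9) = -519560681/3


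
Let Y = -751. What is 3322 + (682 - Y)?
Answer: 4755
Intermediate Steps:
3322 + (682 - Y) = 3322 + (682 - 1*(-751)) = 3322 + (682 + 751) = 3322 + 1433 = 4755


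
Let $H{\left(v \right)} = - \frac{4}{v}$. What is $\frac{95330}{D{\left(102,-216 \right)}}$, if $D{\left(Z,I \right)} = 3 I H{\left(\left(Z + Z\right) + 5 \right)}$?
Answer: $\frac{9961985}{1296} \approx 7686.7$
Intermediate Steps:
$D{\left(Z,I \right)} = - \frac{12 I}{5 + 2 Z}$ ($D{\left(Z,I \right)} = 3 I \left(- \frac{4}{\left(Z + Z\right) + 5}\right) = 3 I \left(- \frac{4}{2 Z + 5}\right) = 3 I \left(- \frac{4}{5 + 2 Z}\right) = - \frac{12 I}{5 + 2 Z}$)
$\frac{95330}{D{\left(102,-216 \right)}} = \frac{95330}{\left(-12\right) \left(-216\right) \frac{1}{5 + 2 \cdot 102}} = \frac{95330}{\left(-12\right) \left(-216\right) \frac{1}{5 + 204}} = \frac{95330}{\left(-12\right) \left(-216\right) \frac{1}{209}} = \frac{95330}{\frac{2592}{209}} = 95330 \cdot \frac{209}{2592} = \frac{9961985}{1296}$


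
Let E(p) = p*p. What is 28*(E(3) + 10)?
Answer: 532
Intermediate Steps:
E(p) = p²
28*(E(3) + 10) = 28*(3² + 10) = 28*(9 + 10) = 28*19 = 532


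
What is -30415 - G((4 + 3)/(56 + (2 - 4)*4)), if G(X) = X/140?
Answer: -29198401/960 ≈ -30415.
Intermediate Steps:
G(X) = X/140 (G(X) = X*(1/140) = X/140)
-30415 - G((4 + 3)/(56 + (2 - 4)*4)) = -30415 - (4 + 3)/(56 + (2 - 4)*4)/140 = -30415 - 7/(56 - 2*4)/140 = -30415 - 7/(56 - 8)/140 = -30415 - 7/48/140 = -30415 - 7*(1/48)/140 = -30415 - 7/(140*48) = -30415 - 1*1/960 = -30415 - 1/960 = -29198401/960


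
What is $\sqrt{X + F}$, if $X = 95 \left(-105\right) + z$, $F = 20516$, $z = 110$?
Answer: $\sqrt{10651} \approx 103.2$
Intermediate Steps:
$X = -9865$ ($X = 95 \left(-105\right) + 110 = -9975 + 110 = -9865$)
$\sqrt{X + F} = \sqrt{-9865 + 20516} = \sqrt{10651}$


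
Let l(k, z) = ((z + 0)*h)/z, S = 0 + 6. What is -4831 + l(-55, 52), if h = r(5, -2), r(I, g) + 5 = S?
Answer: -4830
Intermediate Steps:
S = 6
r(I, g) = 1 (r(I, g) = -5 + 6 = 1)
h = 1
l(k, z) = 1 (l(k, z) = ((z + 0)*1)/z = (z*1)/z = z/z = 1)
-4831 + l(-55, 52) = -4831 + 1 = -4830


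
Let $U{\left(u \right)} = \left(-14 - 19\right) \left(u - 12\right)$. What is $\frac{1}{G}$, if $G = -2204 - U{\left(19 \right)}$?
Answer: $- \frac{1}{1973} \approx -0.00050684$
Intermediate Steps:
$U{\left(u \right)} = 396 - 33 u$ ($U{\left(u \right)} = - 33 \left(-12 + u\right) = 396 - 33 u$)
$G = -1973$ ($G = -2204 - \left(396 - 627\right) = -2204 - -231 = -2204 + 231 = -1973$)
$\frac{1}{G} = \frac{1}{-1973} = - \frac{1}{1973}$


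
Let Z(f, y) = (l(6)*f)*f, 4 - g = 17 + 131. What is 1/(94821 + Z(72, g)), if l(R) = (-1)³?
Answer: 1/89637 ≈ 1.1156e-5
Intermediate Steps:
g = -144 (g = 4 - (17 + 131) = 4 - 1*148 = 4 - 148 = -144)
l(R) = -1
Z(f, y) = -f² (Z(f, y) = (-f)*f = -f²)
1/(94821 + Z(72, g)) = 1/(94821 - 1*72²) = 1/(94821 - 1*5184) = 1/(94821 - 5184) = 1/89637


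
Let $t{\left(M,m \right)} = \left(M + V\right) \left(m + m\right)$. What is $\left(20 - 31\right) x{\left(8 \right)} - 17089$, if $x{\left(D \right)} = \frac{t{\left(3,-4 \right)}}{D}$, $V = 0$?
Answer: $-17056$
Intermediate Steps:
$t{\left(M,m \right)} = 2 M m$ ($t{\left(M,m \right)} = \left(M + 0\right) \left(m + m\right) = M 2 m = 2 M m$)
$x{\left(D \right)} = - \frac{24}{D}$ ($x{\left(D \right)} = \frac{2 \cdot 3 \left(-4\right)}{D} = - \frac{24}{D}$)
$\left(20 - 31\right) x{\left(8 \right)} - 17089 = \left(20 - 31\right) \left(- \frac{24}{8}\right) - 17089 = - 11 \left(\left(-24\right) \frac{1}{8}\right) - 17089 = \left(-11\right) \left(-3\right) - 17089 = 33 - 17089 = -17056$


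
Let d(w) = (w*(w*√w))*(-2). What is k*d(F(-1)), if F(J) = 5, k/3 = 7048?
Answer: -1057200*√5 ≈ -2.3640e+6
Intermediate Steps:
k = 21144 (k = 3*7048 = 21144)
d(w) = -2*w^(5/2) (d(w) = (w*w^(3/2))*(-2) = w^(5/2)*(-2) = -2*w^(5/2))
k*d(F(-1)) = 21144*(-50*√5) = -1057200*√5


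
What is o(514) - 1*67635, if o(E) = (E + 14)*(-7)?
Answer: -71331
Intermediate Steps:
o(E) = -98 - 7*E (o(E) = (14 + E)*(-7) = -98 - 7*E)
o(514) - 1*67635 = (-98 - 7*514) - 1*67635 = (-98 - 3598) - 67635 = -3696 - 67635 = -71331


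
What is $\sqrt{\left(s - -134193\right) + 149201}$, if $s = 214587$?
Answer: $\sqrt{497981} \approx 705.68$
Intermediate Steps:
$\sqrt{\left(s - -134193\right) + 149201} = \sqrt{\left(214587 - -134193\right) + 149201} = \sqrt{\left(214587 + 134193\right) + 149201} = \sqrt{348780 + 149201} = \sqrt{497981}$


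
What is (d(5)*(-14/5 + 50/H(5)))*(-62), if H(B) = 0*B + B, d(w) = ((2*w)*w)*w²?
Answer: -558000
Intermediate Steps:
d(w) = 2*w⁴ (d(w) = (2*w²)*w² = 2*w⁴)
H(B) = B (H(B) = 0 + B = B)
(d(5)*(-14/5 + 50/H(5)))*(-62) = ((2*5⁴)*(-14/5 + 50/5))*(-62) = ((2*625)*(-14*⅕ + 50*(⅕)))*(-62) = (1250*(-14/5 + 10))*(-62) = (1250*(36/5))*(-62) = 9000*(-62) = -558000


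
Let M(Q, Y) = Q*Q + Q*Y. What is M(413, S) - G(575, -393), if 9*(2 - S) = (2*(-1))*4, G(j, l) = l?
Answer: 1549396/9 ≈ 1.7216e+5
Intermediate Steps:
S = 26/9 (S = 2 - 2*(-1)*4/9 = 2 - (-2)*4/9 = 2 - 1/9*(-8) = 2 + 8/9 = 26/9 ≈ 2.8889)
M(Q, Y) = Q**2 + Q*Y
M(413, S) - G(575, -393) = 413*(413 + 26/9) - 1*(-393) = 413*(3743/9) + 393 = 1545859/9 + 393 = 1549396/9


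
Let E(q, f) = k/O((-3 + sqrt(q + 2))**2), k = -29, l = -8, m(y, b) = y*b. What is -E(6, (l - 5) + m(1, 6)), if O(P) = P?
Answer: 29/(3 - 2*sqrt(2))**2 ≈ 985.15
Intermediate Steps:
m(y, b) = b*y
E(q, f) = -29/(-3 + sqrt(2 + q))**2 (E(q, f) = -29/(-3 + sqrt(q + 2))**2 = -29/(-3 + sqrt(2 + q))**2)
-E(6, (l - 5) + m(1, 6)) = -(-29)/(-3 + sqrt(2 + 6))**2 = -(-29)/(-3 + sqrt(8))**2 = -(-29)/(-3 + 2*sqrt(2))**2 = 29/(-3 + 2*sqrt(2))**2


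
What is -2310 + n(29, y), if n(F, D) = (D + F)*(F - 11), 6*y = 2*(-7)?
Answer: -1830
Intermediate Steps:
y = -7/3 (y = (2*(-7))/6 = (⅙)*(-14) = -7/3 ≈ -2.3333)
n(F, D) = (-11 + F)*(D + F) (n(F, D) = (D + F)*(-11 + F) = (-11 + F)*(D + F))
-2310 + n(29, y) = -2310 + (29² - 11*(-7/3) - 11*29 - 7/3*29) = -2310 + (841 + 77/3 - 319 - 203/3) = -2310 + 480 = -1830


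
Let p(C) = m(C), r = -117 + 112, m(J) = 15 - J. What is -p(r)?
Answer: -20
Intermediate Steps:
r = -5
p(C) = 15 - C
-p(r) = -(15 - 1*(-5)) = -(15 + 5) = -1*20 = -20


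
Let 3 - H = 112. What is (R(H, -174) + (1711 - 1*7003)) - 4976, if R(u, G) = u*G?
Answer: 8698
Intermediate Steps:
H = -109 (H = 3 - 1*112 = 3 - 112 = -109)
R(u, G) = G*u
(R(H, -174) + (1711 - 1*7003)) - 4976 = (-174*(-109) + (1711 - 1*7003)) - 4976 = (18966 + (1711 - 7003)) - 4976 = (18966 - 5292) - 4976 = 13674 - 4976 = 8698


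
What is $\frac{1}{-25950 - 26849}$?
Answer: $- \frac{1}{52799} \approx -1.894 \cdot 10^{-5}$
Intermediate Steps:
$\frac{1}{-25950 - 26849} = \frac{1}{-52799} = - \frac{1}{52799}$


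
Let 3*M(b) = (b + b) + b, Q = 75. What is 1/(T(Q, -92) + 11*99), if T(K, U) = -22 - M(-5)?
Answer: 1/1072 ≈ 0.00093284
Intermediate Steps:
M(b) = b (M(b) = ((b + b) + b)/3 = (2*b + b)/3 = (3*b)/3 = b)
T(K, U) = -17 (T(K, U) = -22 - 1*(-5) = -22 + 5 = -17)
1/(T(Q, -92) + 11*99) = 1/(-17 + 11*99) = 1/(-17 + 1089) = 1/1072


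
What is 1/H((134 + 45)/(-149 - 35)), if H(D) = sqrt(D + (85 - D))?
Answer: sqrt(85)/85 ≈ 0.10847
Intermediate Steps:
H(D) = sqrt(85)
1/H((134 + 45)/(-149 - 35)) = 1/(sqrt(85)) = sqrt(85)/85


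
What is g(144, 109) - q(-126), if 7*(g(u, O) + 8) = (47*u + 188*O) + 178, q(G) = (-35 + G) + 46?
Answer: 28187/7 ≈ 4026.7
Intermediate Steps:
q(G) = 11 + G
g(u, O) = 122/7 + 47*u/7 + 188*O/7 (g(u, O) = -8 + ((47*u + 188*O) + 178)/7 = -8 + (178 + 47*u + 188*O)/7 = -8 + (178/7 + 47*u/7 + 188*O/7) = 122/7 + 47*u/7 + 188*O/7)
g(144, 109) - q(-126) = (122/7 + (47/7)*144 + (188/7)*109) - (11 - 126) = (122/7 + 6768/7 + 20492/7) - 1*(-115) = 27382/7 + 115 = 28187/7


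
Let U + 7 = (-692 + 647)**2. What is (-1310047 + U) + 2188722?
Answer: 880693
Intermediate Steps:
U = 2018 (U = -7 + (-692 + 647)**2 = -7 + (-45)**2 = -7 + 2025 = 2018)
(-1310047 + U) + 2188722 = (-1310047 + 2018) + 2188722 = -1308029 + 2188722 = 880693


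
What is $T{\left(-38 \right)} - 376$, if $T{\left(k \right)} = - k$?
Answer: $-338$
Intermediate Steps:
$T{\left(-38 \right)} - 376 = \left(-1\right) \left(-38\right) - 376 = 38 - 376 = -338$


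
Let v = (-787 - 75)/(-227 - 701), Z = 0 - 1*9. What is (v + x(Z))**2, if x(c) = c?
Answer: 14025025/215296 ≈ 65.143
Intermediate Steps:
Z = -9 (Z = 0 - 9 = -9)
v = 431/464 (v = -862/(-928) = -862*(-1/928) = 431/464 ≈ 0.92888)
(v + x(Z))**2 = (431/464 - 9)**2 = (-3745/464)**2 = 14025025/215296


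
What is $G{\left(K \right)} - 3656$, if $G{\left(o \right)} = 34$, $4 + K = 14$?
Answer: $-3622$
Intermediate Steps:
$K = 10$ ($K = -4 + 14 = 10$)
$G{\left(K \right)} - 3656 = 34 - 3656 = -3622$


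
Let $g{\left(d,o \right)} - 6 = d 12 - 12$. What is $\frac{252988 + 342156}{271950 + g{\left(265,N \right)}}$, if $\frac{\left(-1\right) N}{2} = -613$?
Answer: $\frac{148786}{68781} \approx 2.1632$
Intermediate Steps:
$N = 1226$ ($N = \left(-2\right) \left(-613\right) = 1226$)
$g{\left(d,o \right)} = -6 + 12 d$ ($g{\left(d,o \right)} = 6 + \left(d 12 - 12\right) = 6 + \left(12 d - 12\right) = 6 + \left(-12 + 12 d\right) = -6 + 12 d$)
$\frac{252988 + 342156}{271950 + g{\left(265,N \right)}} = \frac{252988 + 342156}{271950 + \left(-6 + 12 \cdot 265\right)} = \frac{595144}{271950 + \left(-6 + 3180\right)} = \frac{595144}{271950 + 3174} = \frac{595144}{275124} = 595144 \cdot \frac{1}{275124} = \frac{148786}{68781}$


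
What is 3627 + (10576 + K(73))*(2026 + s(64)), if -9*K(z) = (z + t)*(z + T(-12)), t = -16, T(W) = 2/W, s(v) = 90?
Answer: 192657413/9 ≈ 2.1406e+7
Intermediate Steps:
K(z) = -(-16 + z)*(-⅙ + z)/9 (K(z) = -(z - 16)*(z + 2/(-12))/9 = -(-16 + z)*(z + 2*(-1/12))/9 = -(-16 + z)*(z - ⅙)/9 = -(-16 + z)*(-⅙ + z)/9)
3627 + (10576 + K(73))*(2026 + s(64)) = 3627 + (10576 + (-8/27 - ⅑*73² + (97/54)*73))*(2026 + 90) = 3627 + (10576 + (-8/27 - ⅑*5329 + 7081/54))*2116 = 3627 + (10576 + (-8/27 - 5329/9 + 7081/54))*2116 = 3627 + (10576 - 8303/18)*2116 = 3627 + (182065/18)*2116 = 3627 + 192624770/9 = 192657413/9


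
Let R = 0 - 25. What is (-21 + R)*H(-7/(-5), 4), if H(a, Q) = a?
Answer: -322/5 ≈ -64.400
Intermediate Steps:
R = -25
(-21 + R)*H(-7/(-5), 4) = (-21 - 25)*(-7/(-5)) = -(-322)*(-1)/5 = -46*7/5 = -322/5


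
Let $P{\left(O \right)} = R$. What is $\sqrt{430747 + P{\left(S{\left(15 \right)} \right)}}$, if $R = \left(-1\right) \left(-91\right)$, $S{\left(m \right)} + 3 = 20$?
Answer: $\sqrt{430838} \approx 656.38$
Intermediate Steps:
$S{\left(m \right)} = 17$ ($S{\left(m \right)} = -3 + 20 = 17$)
$R = 91$
$P{\left(O \right)} = 91$
$\sqrt{430747 + P{\left(S{\left(15 \right)} \right)}} = \sqrt{430747 + 91} = \sqrt{430838}$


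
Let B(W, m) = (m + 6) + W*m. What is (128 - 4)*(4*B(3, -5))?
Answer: -6944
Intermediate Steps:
B(W, m) = 6 + m + W*m (B(W, m) = (6 + m) + W*m = 6 + m + W*m)
(128 - 4)*(4*B(3, -5)) = (128 - 4)*(4*(6 - 5 + 3*(-5))) = 124*(4*(6 - 5 - 15)) = 124*(4*(-14)) = 124*(-56) = -6944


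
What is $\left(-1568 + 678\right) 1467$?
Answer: $-1305630$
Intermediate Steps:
$\left(-1568 + 678\right) 1467 = \left(-890\right) 1467 = -1305630$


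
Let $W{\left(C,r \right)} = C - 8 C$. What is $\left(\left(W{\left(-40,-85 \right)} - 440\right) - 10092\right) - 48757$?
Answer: $-59009$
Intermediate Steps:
$W{\left(C,r \right)} = - 7 C$
$\left(\left(W{\left(-40,-85 \right)} - 440\right) - 10092\right) - 48757 = \left(\left(\left(-7\right) \left(-40\right) - 440\right) - 10092\right) - 48757 = \left(\left(280 - 440\right) - 10092\right) - 48757 = \left(-160 - 10092\right) - 48757 = -10252 - 48757 = -59009$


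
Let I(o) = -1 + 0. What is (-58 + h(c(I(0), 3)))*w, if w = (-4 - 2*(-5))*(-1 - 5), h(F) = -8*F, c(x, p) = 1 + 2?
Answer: 2952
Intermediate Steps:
I(o) = -1
c(x, p) = 3
w = -36 (w = (-4 - 1*(-10))*(-6) = (-4 + 10)*(-6) = 6*(-6) = -36)
(-58 + h(c(I(0), 3)))*w = (-58 - 8*3)*(-36) = (-58 - 24)*(-36) = -82*(-36) = 2952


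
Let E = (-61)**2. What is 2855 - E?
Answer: -866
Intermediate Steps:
E = 3721
2855 - E = 2855 - 1*3721 = 2855 - 3721 = -866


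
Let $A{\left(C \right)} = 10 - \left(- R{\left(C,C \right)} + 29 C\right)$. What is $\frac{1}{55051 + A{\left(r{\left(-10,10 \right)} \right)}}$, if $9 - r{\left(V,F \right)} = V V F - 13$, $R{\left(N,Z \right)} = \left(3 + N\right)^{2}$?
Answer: $\frac{1}{1034048} \approx 9.6707 \cdot 10^{-7}$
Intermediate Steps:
$r{\left(V,F \right)} = 22 - F V^{2}$ ($r{\left(V,F \right)} = 9 - \left(V V F - 13\right) = 9 - \left(V^{2} F - 13\right) = 9 - \left(F V^{2} - 13\right) = 9 - \left(-13 + F V^{2}\right) = 22 - F V^{2}$)
$A{\left(C \right)} = 10 + \left(3 + C\right)^{2} - 29 C$ ($A{\left(C \right)} = 10 - \left(- \left(3 + C\right)^{2} + 29 C\right) = 10 + \left(3 + C\right)^{2} - 29 C$)
$\frac{1}{55051 + A{\left(r{\left(-10,10 \right)} \right)}} = \frac{1}{55051 + \left(19 + \left(22 - 10 \left(-10\right)^{2}\right)^{2} - 23 \left(22 - 10 \left(-10\right)^{2}\right)\right)} = \frac{1}{55051 + \left(19 + \left(22 - 10 \cdot 100\right)^{2} - 23 \left(22 - 10 \cdot 100\right)\right)} = \frac{1}{55051 + \left(19 + \left(22 - 1000\right)^{2} - 23 \left(22 - 1000\right)\right)} = \frac{1}{55051 + \left(19 + \left(-978\right)^{2} - -22494\right)} = \frac{1}{55051 + \left(19 + 956484 + 22494\right)} = \frac{1}{55051 + 978997} = \frac{1}{1034048}$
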